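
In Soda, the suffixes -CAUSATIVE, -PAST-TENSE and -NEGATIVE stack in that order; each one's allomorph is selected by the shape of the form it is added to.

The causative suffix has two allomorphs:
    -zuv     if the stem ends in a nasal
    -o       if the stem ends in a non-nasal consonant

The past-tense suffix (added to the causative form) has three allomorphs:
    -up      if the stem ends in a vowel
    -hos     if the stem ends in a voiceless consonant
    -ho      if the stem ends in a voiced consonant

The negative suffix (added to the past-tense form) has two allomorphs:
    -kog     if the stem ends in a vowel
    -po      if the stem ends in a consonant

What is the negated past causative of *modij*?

modijouppo

*modij* — final consonant /j/ (non-nasal) → -o → *modijo*.
The causative form *modijo*: final sound = /o/, a vowel → -up → *modijoup*.
The final sound of the past-tense form *modijoup* is /p/, which is a consonant, so the negative suffix is -po, giving *modijouppo*.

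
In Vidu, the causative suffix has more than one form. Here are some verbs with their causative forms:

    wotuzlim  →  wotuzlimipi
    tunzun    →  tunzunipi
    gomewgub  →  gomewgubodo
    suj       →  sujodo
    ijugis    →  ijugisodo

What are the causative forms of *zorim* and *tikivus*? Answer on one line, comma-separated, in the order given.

zorimipi, tikivusodo

The alternation tracks the final consonant of the stem — -ipi when the stem ends in a nasal (*wotuzlim*, *tunzun*); -odo when the stem ends in a non-nasal consonant (*gomewgub*, *suj*, *ijugis*).
Since the final consonant of *zorim* is /m/ (a nasal), it takes -ipi, giving *zorimipi*.
Since the final consonant of *tikivus* is /s/ (non-nasal), it takes -odo, giving *tikivusodo*.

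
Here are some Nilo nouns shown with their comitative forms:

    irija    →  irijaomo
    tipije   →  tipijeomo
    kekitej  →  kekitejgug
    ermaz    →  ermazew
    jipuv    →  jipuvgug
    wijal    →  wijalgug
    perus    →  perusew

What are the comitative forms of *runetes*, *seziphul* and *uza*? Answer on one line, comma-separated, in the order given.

The pattern is sibilance of the final sound: -ew when the stem ends in a sibilant (*ermaz*, *perus*); -gug when the stem ends in a non-sibilant consonant (*kekitej*, *jipuv*, *wijal*); -omo when the stem ends in a vowel (*irija*, *tipije*).
*runetes*: final sound = /s/, a sibilant → -ew → *runetesew*.
Since the final sound of *seziphul* is /l/ (a non-sibilant consonant), it takes -gug, giving *seziphulgug*.
*uza*: final sound = /a/, a vowel → -omo → *uzaomo*.

runetesew, seziphulgug, uzaomo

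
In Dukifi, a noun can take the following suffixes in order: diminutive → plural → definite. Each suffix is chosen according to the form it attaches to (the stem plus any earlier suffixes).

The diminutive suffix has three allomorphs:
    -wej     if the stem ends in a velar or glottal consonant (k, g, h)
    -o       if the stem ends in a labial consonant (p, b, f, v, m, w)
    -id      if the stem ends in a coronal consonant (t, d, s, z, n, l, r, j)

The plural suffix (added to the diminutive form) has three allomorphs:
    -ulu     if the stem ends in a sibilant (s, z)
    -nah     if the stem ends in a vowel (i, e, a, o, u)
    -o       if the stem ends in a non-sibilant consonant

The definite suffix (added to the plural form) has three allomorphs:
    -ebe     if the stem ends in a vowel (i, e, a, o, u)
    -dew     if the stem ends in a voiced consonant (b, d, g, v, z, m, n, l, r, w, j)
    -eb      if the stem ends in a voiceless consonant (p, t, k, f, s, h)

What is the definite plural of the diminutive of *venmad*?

*venmad* — final consonant /d/ (coronal) → -id → *venmadid*.
The diminutive form *venmadid* — final sound /d/ (a non-sibilant consonant) → -o → *venmadido*.
The final sound of the plural form *venmadido* is /o/, which is a vowel, so the definite suffix is -ebe, giving *venmadidoebe*.

venmadidoebe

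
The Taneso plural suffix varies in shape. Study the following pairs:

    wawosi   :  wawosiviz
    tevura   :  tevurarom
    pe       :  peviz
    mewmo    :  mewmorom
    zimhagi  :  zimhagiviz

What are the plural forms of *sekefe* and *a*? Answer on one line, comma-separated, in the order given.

The suffix is conditioned by the last vowel: -viz when the last vowel of the stem is a front vowel (*wawosi*, *pe*, *zimhagi*); -rom when the last vowel of the stem is a back vowel (*tevura*, *mewmo*).
*sekefe*: last vowel = /e/, a front vowel → -viz → *sekefeviz*.
Since the last vowel of *a* is /a/ (a back vowel), it takes -rom, giving *arom*.

sekefeviz, arom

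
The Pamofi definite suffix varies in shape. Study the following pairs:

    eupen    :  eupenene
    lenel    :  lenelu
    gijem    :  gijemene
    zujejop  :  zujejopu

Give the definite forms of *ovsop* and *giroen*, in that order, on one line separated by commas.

ovsopu, giroenene

The alternation tracks the final consonant of the stem — -ene when the stem ends in a nasal (*eupen*, *gijem*); -u when the stem ends in a non-nasal consonant (*lenel*, *zujejop*).
*ovsop* — final consonant /p/ (non-nasal) → -u → *ovsopu*.
Since the final consonant of *giroen* is /n/ (a nasal), it takes -ene, giving *giroenene*.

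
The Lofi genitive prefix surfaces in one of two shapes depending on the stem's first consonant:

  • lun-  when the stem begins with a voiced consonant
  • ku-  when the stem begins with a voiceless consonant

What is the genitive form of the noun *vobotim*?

lunvobotim

*vobotim* — first consonant /v/ (voiced) → lun- → *lunvobotim*.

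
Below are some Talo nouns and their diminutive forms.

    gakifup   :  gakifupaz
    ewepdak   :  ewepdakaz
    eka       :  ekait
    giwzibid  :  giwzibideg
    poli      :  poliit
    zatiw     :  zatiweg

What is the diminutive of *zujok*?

The alternation tracks the final sound of the stem — -az when the stem ends in a voiceless consonant (*gakifup*, *ewepdak*); -eg when the stem ends in a voiced consonant (*giwzibid*, *zatiw*); -it when the stem ends in a vowel (*eka*, *poli*).
Since the final sound of *zujok* is /k/ (a voiceless consonant), it takes -az, giving *zujokaz*.

zujokaz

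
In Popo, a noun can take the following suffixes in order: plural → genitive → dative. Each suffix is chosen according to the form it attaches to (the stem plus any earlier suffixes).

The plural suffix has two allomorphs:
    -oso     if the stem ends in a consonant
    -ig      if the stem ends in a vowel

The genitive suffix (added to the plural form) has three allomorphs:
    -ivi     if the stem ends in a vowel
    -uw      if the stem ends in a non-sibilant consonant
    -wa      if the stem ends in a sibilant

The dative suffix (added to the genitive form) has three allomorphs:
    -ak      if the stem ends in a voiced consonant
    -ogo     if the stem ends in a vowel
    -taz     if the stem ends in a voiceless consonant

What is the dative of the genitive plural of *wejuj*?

wejujosoiviogo

Since the final sound of *wejuj* is /j/ (a consonant), it takes -oso, giving *wejujoso*.
Since the final sound of the plural form *wejujoso* is /o/ (a vowel), it takes -ivi, giving *wejujosoivi*.
The genitive form *wejujosoivi* — final sound /i/ (a vowel) → -ogo → *wejujosoiviogo*.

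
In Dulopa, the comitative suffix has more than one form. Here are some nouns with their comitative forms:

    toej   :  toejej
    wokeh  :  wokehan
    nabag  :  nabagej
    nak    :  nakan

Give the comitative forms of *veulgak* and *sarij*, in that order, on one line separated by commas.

Looking at the final consonant of each stem: -an when the stem ends in a voiceless consonant (*wokeh*, *nak*); -ej when the stem ends in a voiced consonant (*toej*, *nabag*).
*veulgak*: final consonant = /k/, voiceless → -an → *veulgakan*.
*sarij*: final consonant = /j/, voiced → -ej → *sarijej*.

veulgakan, sarijej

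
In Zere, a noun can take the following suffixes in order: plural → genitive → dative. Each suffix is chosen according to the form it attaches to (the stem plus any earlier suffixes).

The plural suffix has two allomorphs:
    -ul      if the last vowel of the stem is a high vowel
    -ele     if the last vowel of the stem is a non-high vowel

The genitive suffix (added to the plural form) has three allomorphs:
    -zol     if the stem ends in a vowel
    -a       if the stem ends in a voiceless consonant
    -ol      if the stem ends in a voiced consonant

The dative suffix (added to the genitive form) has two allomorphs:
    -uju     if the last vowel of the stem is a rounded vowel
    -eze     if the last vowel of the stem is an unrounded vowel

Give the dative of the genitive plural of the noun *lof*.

lofelezoluju

The last vowel of *lof* is /o/, which is a non-high vowel, so the plural suffix is -ele, giving *lofele*.
Since the final sound of the plural form *lofele* is /e/ (a vowel), it takes -zol, giving *lofelezol*.
Since the last vowel of the genitive form *lofelezol* is /o/ (a rounded vowel), it takes -uju, giving *lofelezoluju*.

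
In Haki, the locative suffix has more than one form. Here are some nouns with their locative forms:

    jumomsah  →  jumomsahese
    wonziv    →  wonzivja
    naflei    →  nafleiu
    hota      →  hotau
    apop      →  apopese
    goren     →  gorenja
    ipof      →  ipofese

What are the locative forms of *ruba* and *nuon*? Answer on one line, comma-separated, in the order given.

The pattern is voicing of the final sound: -ese when the stem ends in a voiceless consonant (*jumomsah*, *apop*, *ipof*); -ja when the stem ends in a voiced consonant (*wonziv*, *goren*); -u when the stem ends in a vowel (*naflei*, *hota*).
Since the final sound of *ruba* is /a/ (a vowel), it takes -u, giving *rubau*.
*nuon* — final sound /n/ (a voiced consonant) → -ja → *nuonja*.

rubau, nuonja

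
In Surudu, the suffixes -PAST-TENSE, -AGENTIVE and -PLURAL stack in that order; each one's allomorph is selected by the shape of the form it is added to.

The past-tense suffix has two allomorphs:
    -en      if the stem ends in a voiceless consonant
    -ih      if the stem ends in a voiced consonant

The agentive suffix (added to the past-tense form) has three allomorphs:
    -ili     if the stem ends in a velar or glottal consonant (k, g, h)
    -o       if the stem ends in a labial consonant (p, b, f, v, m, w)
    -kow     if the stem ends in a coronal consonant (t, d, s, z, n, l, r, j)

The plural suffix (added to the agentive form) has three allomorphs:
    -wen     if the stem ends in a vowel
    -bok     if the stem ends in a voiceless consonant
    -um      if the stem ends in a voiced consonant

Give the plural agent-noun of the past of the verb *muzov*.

Since the final consonant of *muzov* is /v/ (voiced), it takes -ih, giving *muzovih*.
The past-tense form *muzovih* — final consonant /h/ (velar/glottal) → -ili → *muzovihili*.
Since the final sound of the agentive form *muzovihili* is /i/ (a vowel), it takes -wen, giving *muzovihiliwen*.

muzovihiliwen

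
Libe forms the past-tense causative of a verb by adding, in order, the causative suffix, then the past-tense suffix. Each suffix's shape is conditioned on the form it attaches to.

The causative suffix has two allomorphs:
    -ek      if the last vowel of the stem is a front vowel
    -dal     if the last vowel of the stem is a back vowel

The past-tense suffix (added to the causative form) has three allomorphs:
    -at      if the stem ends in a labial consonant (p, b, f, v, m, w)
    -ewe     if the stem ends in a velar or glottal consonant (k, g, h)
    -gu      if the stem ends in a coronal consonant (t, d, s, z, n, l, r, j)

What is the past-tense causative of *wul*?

Since the last vowel of *wul* is /u/ (a back vowel), it takes -dal, giving *wuldal*.
The final consonant of the causative form *wuldal* is /l/, which is coronal, so the past-tense suffix is -gu, giving *wuldalgu*.

wuldalgu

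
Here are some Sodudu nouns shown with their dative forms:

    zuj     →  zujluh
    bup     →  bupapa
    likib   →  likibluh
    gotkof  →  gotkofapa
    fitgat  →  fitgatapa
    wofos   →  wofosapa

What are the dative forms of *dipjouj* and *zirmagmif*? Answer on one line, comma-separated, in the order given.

dipjoujluh, zirmagmifapa

The alternation tracks the final consonant of the stem — -apa when the stem ends in a voiceless consonant (*bup*, *gotkof*, *fitgat*, *wofos*); -luh when the stem ends in a voiced consonant (*zuj*, *likib*).
*dipjouj* — final consonant /j/ (voiced) → -luh → *dipjoujluh*.
*zirmagmif*: final consonant = /f/, voiceless → -apa → *zirmagmifapa*.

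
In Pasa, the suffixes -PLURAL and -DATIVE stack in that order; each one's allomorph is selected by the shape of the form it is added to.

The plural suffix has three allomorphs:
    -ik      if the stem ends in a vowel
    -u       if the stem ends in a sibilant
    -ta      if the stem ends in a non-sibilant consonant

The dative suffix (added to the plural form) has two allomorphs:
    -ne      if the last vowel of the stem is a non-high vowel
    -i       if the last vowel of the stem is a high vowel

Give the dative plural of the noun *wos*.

wosui

Since the final sound of *wos* is /s/ (a sibilant), it takes -u, giving *wosu*.
Since the last vowel of the plural form *wosu* is /u/ (a high vowel), it takes -i, giving *wosui*.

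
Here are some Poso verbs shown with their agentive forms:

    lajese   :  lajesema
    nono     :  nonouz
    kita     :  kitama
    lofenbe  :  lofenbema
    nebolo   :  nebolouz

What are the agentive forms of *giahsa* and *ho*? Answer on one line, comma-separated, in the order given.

The suffix is conditioned by the last vowel: -uz when the last vowel of the stem is a rounded vowel (*nono*, *nebolo*); -ma when the last vowel of the stem is an unrounded vowel (*lajese*, *kita*, *lofenbe*).
Since the last vowel of *giahsa* is /a/ (an unrounded vowel), it takes -ma, giving *giahsama*.
*ho* — last vowel /o/ (a rounded vowel) → -uz → *houz*.

giahsama, houz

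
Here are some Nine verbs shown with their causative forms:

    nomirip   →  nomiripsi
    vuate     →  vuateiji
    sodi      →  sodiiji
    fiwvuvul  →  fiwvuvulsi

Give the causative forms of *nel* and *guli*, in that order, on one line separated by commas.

The suffix is conditioned by the final sound: -si when the stem ends in a consonant (*nomirip*, *fiwvuvul*); -iji when the stem ends in a vowel (*vuate*, *sodi*).
The final sound of *nel* is /l/, which is a consonant, so the suffix is -si, giving *nelsi*.
The final sound of *guli* is /i/, which is a vowel, so the suffix is -iji, giving *guliiji*.

nelsi, guliiji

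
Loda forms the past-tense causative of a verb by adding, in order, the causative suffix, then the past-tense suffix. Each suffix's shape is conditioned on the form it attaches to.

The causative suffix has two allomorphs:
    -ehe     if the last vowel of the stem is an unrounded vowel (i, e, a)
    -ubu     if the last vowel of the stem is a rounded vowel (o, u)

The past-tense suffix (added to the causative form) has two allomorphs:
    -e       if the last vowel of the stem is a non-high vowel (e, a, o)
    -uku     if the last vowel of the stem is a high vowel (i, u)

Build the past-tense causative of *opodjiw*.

The last vowel of *opodjiw* is /i/, which is an unrounded vowel, so the causative suffix is -ehe, giving *opodjiwehe*.
Since the last vowel of the causative form *opodjiwehe* is /e/ (a non-high vowel), it takes -e, giving *opodjiwehee*.

opodjiwehee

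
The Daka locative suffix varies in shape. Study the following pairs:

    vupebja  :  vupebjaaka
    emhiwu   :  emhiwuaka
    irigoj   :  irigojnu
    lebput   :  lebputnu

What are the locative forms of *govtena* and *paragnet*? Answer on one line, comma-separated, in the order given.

govtenaaka, paragnetnu

The alternation tracks the final sound of the stem — -nu when the stem ends in a consonant (*irigoj*, *lebput*); -aka when the stem ends in a vowel (*vupebja*, *emhiwu*).
*govtena* — final sound /a/ (a vowel) → -aka → *govtenaaka*.
Since the final sound of *paragnet* is /t/ (a consonant), it takes -nu, giving *paragnetnu*.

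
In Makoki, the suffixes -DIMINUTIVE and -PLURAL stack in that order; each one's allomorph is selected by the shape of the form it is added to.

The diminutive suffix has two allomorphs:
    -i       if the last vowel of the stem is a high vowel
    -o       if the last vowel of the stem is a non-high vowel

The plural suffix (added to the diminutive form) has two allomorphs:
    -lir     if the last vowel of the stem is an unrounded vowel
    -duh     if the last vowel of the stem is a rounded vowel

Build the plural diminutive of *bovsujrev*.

bovsujrevoduh

The last vowel of *bovsujrev* is /e/, which is a non-high vowel, so the diminutive suffix is -o, giving *bovsujrevo*.
The diminutive form *bovsujrevo* — last vowel /o/ (a rounded vowel) → -duh → *bovsujrevoduh*.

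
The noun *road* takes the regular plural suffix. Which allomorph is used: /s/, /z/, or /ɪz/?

The stem *road* ends in a voiced non-sibilant sound.
The plural suffix surfaces as /ɪz/ after sibilants, /s/ after other voiceless consonants, and /z/ after other voiced sounds.
So the plural -s on *road* is pronounced /z/.

/z/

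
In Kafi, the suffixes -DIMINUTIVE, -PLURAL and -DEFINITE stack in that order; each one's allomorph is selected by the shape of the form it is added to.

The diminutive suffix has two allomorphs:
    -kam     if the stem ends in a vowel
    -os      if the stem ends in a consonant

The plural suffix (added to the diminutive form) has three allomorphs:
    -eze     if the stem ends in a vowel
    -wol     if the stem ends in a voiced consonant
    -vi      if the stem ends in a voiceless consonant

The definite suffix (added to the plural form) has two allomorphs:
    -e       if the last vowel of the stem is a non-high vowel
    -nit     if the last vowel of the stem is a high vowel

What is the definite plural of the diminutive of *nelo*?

nelokamwole

*nelo* — final sound /o/ (a vowel) → -kam → *nelokam*.
The final sound of the diminutive form *nelokam* is /m/, which is a voiced consonant, so the plural suffix is -wol, giving *nelokamwol*.
The plural form *nelokamwol* — last vowel /o/ (a non-high vowel) → -e → *nelokamwole*.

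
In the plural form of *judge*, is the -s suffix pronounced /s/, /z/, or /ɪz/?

/ɪz/

The stem *judge* ends in a sibilant (/s, z, ʃ, ʒ, tʃ, dʒ/).
The plural suffix surfaces as /ɪz/ after sibilants, /s/ after other voiceless consonants, and /z/ after other voiced sounds.
So the plural -s on *judge* is pronounced /ɪz/.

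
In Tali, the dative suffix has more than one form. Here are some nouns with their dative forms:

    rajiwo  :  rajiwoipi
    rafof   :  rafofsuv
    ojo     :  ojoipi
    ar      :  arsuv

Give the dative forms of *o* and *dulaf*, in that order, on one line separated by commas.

oipi, dulafsuv

Looking at the final sound of each stem: -suv when the stem ends in a consonant (*rafof*, *ar*); -ipi when the stem ends in a vowel (*rajiwo*, *ojo*).
*o* — final sound /o/ (a vowel) → -ipi → *oipi*.
Since the final sound of *dulaf* is /f/ (a consonant), it takes -suv, giving *dulafsuv*.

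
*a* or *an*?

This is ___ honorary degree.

an

The indefinite article is chosen by the initial *sound* of the following word, not its spelling.
*honorary* begins with the sound /ɒ/ (silent h) — a vowel sound.
So the article is *an*: This is an honorary degree.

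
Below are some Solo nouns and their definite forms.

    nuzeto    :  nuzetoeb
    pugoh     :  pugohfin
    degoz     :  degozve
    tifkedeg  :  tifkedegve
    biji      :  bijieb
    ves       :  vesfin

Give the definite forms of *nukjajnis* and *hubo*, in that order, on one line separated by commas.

The suffix is conditioned by the final sound: -fin when the stem ends in a voiceless consonant (*pugoh*, *ves*); -ve when the stem ends in a voiced consonant (*degoz*, *tifkedeg*); -eb when the stem ends in a vowel (*nuzeto*, *biji*).
*nukjajnis*: final sound = /s/, a voiceless consonant → -fin → *nukjajnisfin*.
The final sound of *hubo* is /o/, which is a vowel, so the suffix is -eb, giving *huboeb*.

nukjajnisfin, huboeb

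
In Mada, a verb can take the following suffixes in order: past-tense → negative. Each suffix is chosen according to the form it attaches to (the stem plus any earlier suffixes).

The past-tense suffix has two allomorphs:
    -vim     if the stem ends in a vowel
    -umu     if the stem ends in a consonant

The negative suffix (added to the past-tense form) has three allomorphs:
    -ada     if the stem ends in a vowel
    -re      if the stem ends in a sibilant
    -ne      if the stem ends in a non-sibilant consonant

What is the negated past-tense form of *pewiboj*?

The final sound of *pewiboj* is /j/, which is a consonant, so the past-tense suffix is -umu, giving *pewibojumu*.
The final sound of the past-tense form *pewibojumu* is /u/, which is a vowel, so the negative suffix is -ada, giving *pewibojumuada*.

pewibojumuada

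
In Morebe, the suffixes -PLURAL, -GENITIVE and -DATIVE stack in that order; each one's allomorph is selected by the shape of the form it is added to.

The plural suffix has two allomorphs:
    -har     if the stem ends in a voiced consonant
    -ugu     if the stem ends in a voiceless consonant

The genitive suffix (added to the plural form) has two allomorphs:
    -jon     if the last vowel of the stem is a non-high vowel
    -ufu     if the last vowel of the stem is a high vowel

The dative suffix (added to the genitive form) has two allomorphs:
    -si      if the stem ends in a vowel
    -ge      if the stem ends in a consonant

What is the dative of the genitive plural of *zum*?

zumharjonge

The final consonant of *zum* is /m/, which is voiced, so the plural suffix is -har, giving *zumhar*.
The plural form *zumhar* — last vowel /a/ (a non-high vowel) → -jon → *zumharjon*.
The genitive form *zumharjon*: final sound = /n/, a consonant → -ge → *zumharjonge*.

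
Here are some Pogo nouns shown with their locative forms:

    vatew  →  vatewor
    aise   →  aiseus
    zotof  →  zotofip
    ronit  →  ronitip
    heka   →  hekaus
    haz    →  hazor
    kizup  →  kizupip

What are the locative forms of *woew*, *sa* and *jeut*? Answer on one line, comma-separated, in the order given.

The alternation tracks the final sound of the stem — -ip when the stem ends in a voiceless consonant (*zotof*, *ronit*, *kizup*); -or when the stem ends in a voiced consonant (*vatew*, *haz*); -us when the stem ends in a vowel (*aise*, *heka*).
*woew*: final sound = /w/, a voiced consonant → -or → *woewor*.
The final sound of *sa* is /a/, which is a vowel, so the suffix is -us, giving *saus*.
Since the final sound of *jeut* is /t/ (a voiceless consonant), it takes -ip, giving *jeutip*.

woewor, saus, jeutip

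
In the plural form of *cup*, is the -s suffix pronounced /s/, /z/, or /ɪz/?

The stem *cup* ends in a voiceless non-sibilant consonant.
The plural suffix surfaces as /ɪz/ after sibilants, /s/ after other voiceless consonants, and /z/ after other voiced sounds.
So the plural -s on *cup* is pronounced /s/.

/s/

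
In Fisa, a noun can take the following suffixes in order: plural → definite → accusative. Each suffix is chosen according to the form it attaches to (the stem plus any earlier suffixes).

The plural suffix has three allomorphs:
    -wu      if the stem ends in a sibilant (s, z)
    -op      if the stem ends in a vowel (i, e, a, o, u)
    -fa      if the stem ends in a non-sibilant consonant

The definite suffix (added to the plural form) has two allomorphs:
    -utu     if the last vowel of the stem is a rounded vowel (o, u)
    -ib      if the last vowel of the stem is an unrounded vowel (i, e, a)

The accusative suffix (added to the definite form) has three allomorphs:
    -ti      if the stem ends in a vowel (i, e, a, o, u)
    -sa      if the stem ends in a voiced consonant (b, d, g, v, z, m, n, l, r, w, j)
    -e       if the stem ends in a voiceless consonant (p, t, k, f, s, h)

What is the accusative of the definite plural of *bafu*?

bafuopututi

Since the final sound of *bafu* is /u/ (a vowel), it takes -op, giving *bafuop*.
The plural form *bafuop*: last vowel = /o/, a rounded vowel → -utu → *bafuoputu*.
The definite form *bafuoputu*: final sound = /u/, a vowel → -ti → *bafuopututi*.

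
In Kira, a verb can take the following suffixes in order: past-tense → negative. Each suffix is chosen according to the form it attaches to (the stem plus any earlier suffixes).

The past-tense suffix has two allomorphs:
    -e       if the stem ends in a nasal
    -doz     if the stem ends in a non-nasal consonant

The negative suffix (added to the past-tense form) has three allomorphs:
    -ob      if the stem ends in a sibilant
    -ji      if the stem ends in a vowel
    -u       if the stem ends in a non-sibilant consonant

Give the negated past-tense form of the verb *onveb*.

Since the final consonant of *onveb* is /b/ (non-nasal), it takes -doz, giving *onvebdoz*.
The past-tense form *onvebdoz*: final sound = /z/, a sibilant → -ob → *onvebdozob*.

onvebdozob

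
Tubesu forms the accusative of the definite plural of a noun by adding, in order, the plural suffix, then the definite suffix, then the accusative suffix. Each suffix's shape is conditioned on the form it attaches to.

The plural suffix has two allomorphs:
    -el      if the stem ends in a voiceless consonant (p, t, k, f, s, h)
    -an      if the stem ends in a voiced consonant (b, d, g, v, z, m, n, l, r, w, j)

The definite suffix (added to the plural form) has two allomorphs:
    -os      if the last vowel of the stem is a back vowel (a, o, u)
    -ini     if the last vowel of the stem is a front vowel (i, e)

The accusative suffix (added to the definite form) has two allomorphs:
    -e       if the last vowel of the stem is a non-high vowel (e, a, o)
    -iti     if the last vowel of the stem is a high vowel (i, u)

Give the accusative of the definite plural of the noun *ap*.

*ap* — final consonant /p/ (voiceless) → -el → *apel*.
The last vowel of the plural form *apel* is /e/, which is a front vowel, so the definite suffix is -ini, giving *apelini*.
The definite form *apelini* — last vowel /i/ (a high vowel) → -iti → *apeliniiti*.

apeliniiti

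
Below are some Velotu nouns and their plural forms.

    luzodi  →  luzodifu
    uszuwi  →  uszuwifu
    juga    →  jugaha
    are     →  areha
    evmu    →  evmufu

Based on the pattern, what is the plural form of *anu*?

anufu

The pattern is height harmony: -fu when the last vowel of the stem is a high vowel (*luzodi*, *uszuwi*, *evmu*); -ha when the last vowel of the stem is a non-high vowel (*juga*, *are*).
Since the last vowel of *anu* is /u/ (a high vowel), it takes -fu, giving *anufu*.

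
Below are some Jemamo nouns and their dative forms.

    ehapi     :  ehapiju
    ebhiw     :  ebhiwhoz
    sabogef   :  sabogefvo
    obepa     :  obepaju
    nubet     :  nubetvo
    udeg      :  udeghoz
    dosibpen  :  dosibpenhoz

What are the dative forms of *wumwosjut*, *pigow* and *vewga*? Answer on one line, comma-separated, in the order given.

The suffix is conditioned by the final sound: -vo when the stem ends in a voiceless consonant (*sabogef*, *nubet*); -hoz when the stem ends in a voiced consonant (*ebhiw*, *udeg*, *dosibpen*); -ju when the stem ends in a vowel (*ehapi*, *obepa*).
The final sound of *wumwosjut* is /t/, which is a voiceless consonant, so the suffix is -vo, giving *wumwosjutvo*.
*pigow* — final sound /w/ (a voiced consonant) → -hoz → *pigowhoz*.
*vewga* — final sound /a/ (a vowel) → -ju → *vewgaju*.

wumwosjutvo, pigowhoz, vewgaju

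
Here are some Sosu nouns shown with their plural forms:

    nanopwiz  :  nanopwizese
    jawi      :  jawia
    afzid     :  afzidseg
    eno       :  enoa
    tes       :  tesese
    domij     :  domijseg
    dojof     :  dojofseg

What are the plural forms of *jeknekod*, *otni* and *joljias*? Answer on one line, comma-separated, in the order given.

The alternation tracks the final sound of the stem — -ese when the stem ends in a sibilant (*nanopwiz*, *tes*); -seg when the stem ends in a non-sibilant consonant (*afzid*, *domij*, *dojof*); -a when the stem ends in a vowel (*jawi*, *eno*).
*jeknekod*: final sound = /d/, a non-sibilant consonant → -seg → *jeknekodseg*.
The final sound of *otni* is /i/, which is a vowel, so the suffix is -a, giving *otnia*.
The final sound of *joljias* is /s/, which is a sibilant, so the suffix is -ese, giving *joljiasese*.

jeknekodseg, otnia, joljiasese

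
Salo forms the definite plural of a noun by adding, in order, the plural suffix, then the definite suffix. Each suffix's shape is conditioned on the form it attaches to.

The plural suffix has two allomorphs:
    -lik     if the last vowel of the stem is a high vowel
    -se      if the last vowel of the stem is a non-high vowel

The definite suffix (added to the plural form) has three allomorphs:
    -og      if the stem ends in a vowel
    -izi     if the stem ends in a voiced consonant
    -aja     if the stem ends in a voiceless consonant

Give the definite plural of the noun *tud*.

tudlikaja

*tud*: last vowel = /u/, a high vowel → -lik → *tudlik*.
The final sound of the plural form *tudlik* is /k/, which is a voiceless consonant, so the definite suffix is -aja, giving *tudlikaja*.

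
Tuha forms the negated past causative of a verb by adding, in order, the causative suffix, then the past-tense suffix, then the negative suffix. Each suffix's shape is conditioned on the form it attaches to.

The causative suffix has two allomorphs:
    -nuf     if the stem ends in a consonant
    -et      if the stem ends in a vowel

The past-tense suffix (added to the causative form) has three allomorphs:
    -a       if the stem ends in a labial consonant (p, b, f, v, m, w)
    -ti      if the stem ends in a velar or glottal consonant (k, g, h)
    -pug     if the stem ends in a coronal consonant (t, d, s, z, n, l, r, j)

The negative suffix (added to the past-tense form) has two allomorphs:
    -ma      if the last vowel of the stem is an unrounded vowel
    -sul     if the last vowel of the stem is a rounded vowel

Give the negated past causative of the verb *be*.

beetpugsul

*be* — final sound /e/ (a vowel) → -et → *beet*.
The final consonant of the causative form *beet* is /t/, which is coronal, so the past-tense suffix is -pug, giving *beetpug*.
The past-tense form *beetpug*: last vowel = /u/, a rounded vowel → -sul → *beetpugsul*.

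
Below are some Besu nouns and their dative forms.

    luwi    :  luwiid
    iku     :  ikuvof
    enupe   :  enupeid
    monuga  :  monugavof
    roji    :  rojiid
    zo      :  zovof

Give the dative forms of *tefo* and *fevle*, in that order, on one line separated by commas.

tefovof, fevleid

The pattern is front/back vowel harmony: -id when the last vowel of the stem is a front vowel (*luwi*, *enupe*, *roji*); -vof when the last vowel of the stem is a back vowel (*iku*, *monuga*, *zo*).
The last vowel of *tefo* is /o/, which is a back vowel, so the suffix is -vof, giving *tefovof*.
*fevle*: last vowel = /e/, a front vowel → -id → *fevleid*.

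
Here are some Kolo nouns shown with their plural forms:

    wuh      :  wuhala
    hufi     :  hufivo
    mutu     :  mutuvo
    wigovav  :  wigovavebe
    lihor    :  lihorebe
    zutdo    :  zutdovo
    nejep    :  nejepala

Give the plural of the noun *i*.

The pattern is voicing of the final sound: -ala when the stem ends in a voiceless consonant (*wuh*, *nejep*); -ebe when the stem ends in a voiced consonant (*wigovav*, *lihor*); -vo when the stem ends in a vowel (*hufi*, *mutu*, *zutdo*).
*i*: final sound = /i/, a vowel → -vo → *ivo*.

ivo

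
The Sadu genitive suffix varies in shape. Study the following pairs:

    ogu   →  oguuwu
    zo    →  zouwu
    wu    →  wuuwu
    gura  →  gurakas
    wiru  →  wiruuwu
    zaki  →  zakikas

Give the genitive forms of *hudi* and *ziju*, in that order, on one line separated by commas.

The alternation tracks the last vowel of the stem — -uwu when the last vowel of the stem is a rounded vowel (*ogu*, *zo*, *wu*, *wiru*); -kas when the last vowel of the stem is an unrounded vowel (*gura*, *zaki*).
*hudi* — last vowel /i/ (an unrounded vowel) → -kas → *hudikas*.
Since the last vowel of *ziju* is /u/ (a rounded vowel), it takes -uwu, giving *zijuuwu*.

hudikas, zijuuwu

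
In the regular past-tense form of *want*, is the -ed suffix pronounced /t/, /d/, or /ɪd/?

The stem *want* ends in /t/ or /d/.
The -ed suffix is realized as /ɪd/ after /t, d/; as /t/ after other voiceless consonants; and as /d/ after other voiced sounds.
So -ed on *want* is pronounced /ɪd/.

/ɪd/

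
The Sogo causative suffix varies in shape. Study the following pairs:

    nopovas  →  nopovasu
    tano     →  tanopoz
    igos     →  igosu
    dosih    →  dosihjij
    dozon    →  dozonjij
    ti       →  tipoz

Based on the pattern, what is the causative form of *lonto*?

Looking at the final sound of each stem: -u when the stem ends in a sibilant (*nopovas*, *igos*); -jij when the stem ends in a non-sibilant consonant (*dosih*, *dozon*); -poz when the stem ends in a vowel (*tano*, *ti*).
Since the final sound of *lonto* is /o/ (a vowel), it takes -poz, giving *lontopoz*.

lontopoz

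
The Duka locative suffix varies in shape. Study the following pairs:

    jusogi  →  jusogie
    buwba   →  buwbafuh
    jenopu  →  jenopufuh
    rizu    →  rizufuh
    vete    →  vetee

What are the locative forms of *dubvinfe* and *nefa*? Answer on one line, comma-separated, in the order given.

The pattern is front/back vowel harmony: -e when the last vowel of the stem is a front vowel (*jusogi*, *vete*); -fuh when the last vowel of the stem is a back vowel (*buwba*, *jenopu*, *rizu*).
*dubvinfe*: last vowel = /e/, a front vowel → -e → *dubvinfee*.
*nefa*: last vowel = /a/, a back vowel → -fuh → *nefafuh*.

dubvinfee, nefafuh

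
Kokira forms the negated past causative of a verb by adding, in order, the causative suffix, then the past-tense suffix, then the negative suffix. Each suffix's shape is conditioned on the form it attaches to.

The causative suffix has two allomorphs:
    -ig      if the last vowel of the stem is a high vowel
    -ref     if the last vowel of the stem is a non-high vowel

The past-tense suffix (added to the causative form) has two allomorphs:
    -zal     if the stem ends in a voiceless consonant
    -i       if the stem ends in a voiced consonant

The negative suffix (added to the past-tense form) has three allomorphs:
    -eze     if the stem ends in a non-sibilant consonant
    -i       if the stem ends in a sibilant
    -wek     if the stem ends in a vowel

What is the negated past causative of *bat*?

*bat*: last vowel = /a/, a non-high vowel → -ref → *batref*.
The causative form *batref*: final consonant = /f/, voiceless → -zal → *batrefzal*.
The past-tense form *batrefzal*: final sound = /l/, a non-sibilant consonant → -eze → *batrefzaleze*.

batrefzaleze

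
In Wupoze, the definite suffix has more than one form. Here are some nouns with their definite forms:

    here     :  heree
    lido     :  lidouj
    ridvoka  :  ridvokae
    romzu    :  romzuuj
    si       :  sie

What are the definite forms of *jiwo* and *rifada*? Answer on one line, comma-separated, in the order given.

The pattern is rounding harmony: -uj when the last vowel of the stem is a rounded vowel (*lido*, *romzu*); -e when the last vowel of the stem is an unrounded vowel (*here*, *ridvoka*, *si*).
*jiwo* — last vowel /o/ (a rounded vowel) → -uj → *jiwouj*.
The last vowel of *rifada* is /a/, which is an unrounded vowel, so the suffix is -e, giving *rifadae*.

jiwouj, rifadae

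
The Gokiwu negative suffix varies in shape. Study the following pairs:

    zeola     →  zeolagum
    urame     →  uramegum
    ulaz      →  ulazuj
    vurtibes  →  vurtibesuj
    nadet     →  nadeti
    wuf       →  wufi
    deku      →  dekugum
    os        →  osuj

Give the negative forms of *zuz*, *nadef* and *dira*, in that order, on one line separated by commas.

zuzuj, nadefi, diragum

The pattern is sibilance of the final sound: -uj when the stem ends in a sibilant (*ulaz*, *vurtibes*, *os*); -i when the stem ends in a non-sibilant consonant (*nadet*, *wuf*); -gum when the stem ends in a vowel (*zeola*, *urame*, *deku*).
The final sound of *zuz* is /z/, which is a sibilant, so the suffix is -uj, giving *zuzuj*.
*nadef* — final sound /f/ (a non-sibilant consonant) → -i → *nadefi*.
The final sound of *dira* is /a/, which is a vowel, so the suffix is -gum, giving *diragum*.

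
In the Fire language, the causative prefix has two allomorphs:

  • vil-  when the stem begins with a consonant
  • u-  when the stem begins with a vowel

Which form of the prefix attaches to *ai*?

u-

*ai* — first sound /a/ (a vowel) → u-.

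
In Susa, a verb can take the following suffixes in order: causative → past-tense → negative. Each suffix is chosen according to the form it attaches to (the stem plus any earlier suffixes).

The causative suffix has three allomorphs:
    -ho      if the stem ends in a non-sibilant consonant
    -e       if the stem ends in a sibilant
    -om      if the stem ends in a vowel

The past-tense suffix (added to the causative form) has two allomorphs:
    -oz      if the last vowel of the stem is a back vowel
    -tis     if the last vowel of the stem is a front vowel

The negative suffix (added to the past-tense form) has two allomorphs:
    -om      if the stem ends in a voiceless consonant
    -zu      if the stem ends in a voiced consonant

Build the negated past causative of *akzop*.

*akzop*: final sound = /p/, a non-sibilant consonant → -ho → *akzopho*.
Since the last vowel of the causative form *akzopho* is /o/ (a back vowel), it takes -oz, giving *akzophooz*.
Since the final consonant of the past-tense form *akzophooz* is /z/ (voiced), it takes -zu, giving *akzophoozzu*.

akzophoozzu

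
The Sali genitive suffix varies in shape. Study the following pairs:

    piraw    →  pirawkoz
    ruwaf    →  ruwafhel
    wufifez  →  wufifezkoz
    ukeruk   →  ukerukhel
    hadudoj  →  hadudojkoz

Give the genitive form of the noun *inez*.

The pattern is voicing of the final consonant: -hel when the stem ends in a voiceless consonant (*ruwaf*, *ukeruk*); -koz when the stem ends in a voiced consonant (*piraw*, *wufifez*, *hadudoj*).
*inez* — final consonant /z/ (voiced) → -koz → *inezkoz*.

inezkoz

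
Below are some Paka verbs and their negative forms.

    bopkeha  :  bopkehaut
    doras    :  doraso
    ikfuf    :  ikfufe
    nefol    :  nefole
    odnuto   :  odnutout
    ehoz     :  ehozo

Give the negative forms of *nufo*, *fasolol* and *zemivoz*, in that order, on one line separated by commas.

Looking at the final sound of each stem: -o when the stem ends in a sibilant (*doras*, *ehoz*); -e when the stem ends in a non-sibilant consonant (*ikfuf*, *nefol*); -ut when the stem ends in a vowel (*bopkeha*, *odnuto*).
*nufo* — final sound /o/ (a vowel) → -ut → *nufout*.
*fasolol* — final sound /l/ (a non-sibilant consonant) → -e → *fasolole*.
*zemivoz*: final sound = /z/, a sibilant → -o → *zemivozo*.

nufout, fasolole, zemivozo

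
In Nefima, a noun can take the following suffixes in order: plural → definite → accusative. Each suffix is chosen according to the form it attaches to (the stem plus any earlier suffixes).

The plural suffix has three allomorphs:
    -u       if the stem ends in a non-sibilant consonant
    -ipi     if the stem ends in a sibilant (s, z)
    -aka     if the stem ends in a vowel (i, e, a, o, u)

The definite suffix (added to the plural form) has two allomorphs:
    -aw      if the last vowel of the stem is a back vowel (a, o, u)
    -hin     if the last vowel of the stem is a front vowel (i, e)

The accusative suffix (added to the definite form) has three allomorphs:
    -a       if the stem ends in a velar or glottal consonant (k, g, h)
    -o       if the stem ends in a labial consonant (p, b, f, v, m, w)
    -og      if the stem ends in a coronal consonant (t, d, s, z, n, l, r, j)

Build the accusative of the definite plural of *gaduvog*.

gaduvoguawo

The final sound of *gaduvog* is /g/, which is a non-sibilant consonant, so the plural suffix is -u, giving *gaduvogu*.
The plural form *gaduvogu*: last vowel = /u/, a back vowel → -aw → *gaduvoguaw*.
The final consonant of the definite form *gaduvoguaw* is /w/, which is labial, so the accusative suffix is -o, giving *gaduvoguawo*.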